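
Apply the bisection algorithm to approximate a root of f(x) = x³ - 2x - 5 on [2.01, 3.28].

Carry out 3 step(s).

f(x) = x³ - 2x - 5
Initial interval: [2.01, 3.28]

Iteration 1:
  c_1 = (2.010000 + 3.280000)/2 = 2.645000
  f(c_1) = f(2.645000) = 8.214486
  f(a) × f(c) < 0, new interval: [2.010000, 2.645000]
Iteration 2:
  c_2 = (2.010000 + 2.645000)/2 = 2.327500
  f(c_2) = f(2.327500) = 2.953664
  f(a) × f(c) < 0, new interval: [2.010000, 2.327500]
Iteration 3:
  c_3 = (2.010000 + 2.327500)/2 = 2.168750
  f(c_3) = f(2.168750) = 0.863165
  f(a) × f(c) < 0, new interval: [2.010000, 2.168750]

After 3 iteration(s), the approximation is c_3 = 2.168750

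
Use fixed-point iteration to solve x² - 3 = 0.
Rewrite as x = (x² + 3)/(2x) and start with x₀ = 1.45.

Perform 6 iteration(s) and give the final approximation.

Equation: x² - 3 = 0
Fixed-point form: x = (x² + 3)/(2x)
x₀ = 1.45

x_1 = g(1.450000) = 1.759483
x_2 = g(1.759483) = 1.732265
x_3 = g(1.732265) = 1.732051
x_4 = g(1.732051) = 1.732051
x_5 = g(1.732051) = 1.732051
x_6 = g(1.732051) = 1.732051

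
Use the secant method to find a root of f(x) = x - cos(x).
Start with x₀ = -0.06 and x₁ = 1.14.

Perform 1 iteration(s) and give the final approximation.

f(x) = x - cos(x)
x₀ = -0.06, x₁ = 1.14

Secant formula: x_{n+1} = x_n - f(x_n)(x_n - x_{n-1})/(f(x_n) - f(x_{n-1}))

Iteration 1:
  f(-0.060000) = -1.058201
  f(1.140000) = 0.722405
  x_2 = 1.140000 - 0.722405×(1.140000 - (-0.060000))/(0.722405 - (-1.058201))
       = 0.653151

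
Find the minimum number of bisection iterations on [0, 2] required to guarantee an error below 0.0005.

We need (b-a)/2^n ≤ 0.0005
(2 - 0)/2^n ≤ 0.0005
2/2^n ≤ 0.0005
2^n ≥ 4000
n ≥ log₂(4000) = 11.97
n ≥ 12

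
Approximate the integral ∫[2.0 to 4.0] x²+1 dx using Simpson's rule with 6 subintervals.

f(x) = x²+1
a = 2.0, b = 4.0, n = 6
h = (b - a)/n = 0.333333

Simpson's rule: (h/3)[f(x₀) + 4f(x₁) + 2f(x₂) + ... + f(xₙ)]

x_0 = 2.0000, f(x_0) = 5.000000, coefficient = 1
x_1 = 2.3333, f(x_1) = 6.444444, coefficient = 4
x_2 = 2.6667, f(x_2) = 8.111111, coefficient = 2
x_3 = 3.0000, f(x_3) = 10.000000, coefficient = 4
x_4 = 3.3333, f(x_4) = 12.111111, coefficient = 2
x_5 = 3.6667, f(x_5) = 14.444444, coefficient = 4
x_6 = 4.0000, f(x_6) = 17.000000, coefficient = 1

I ≈ (0.333333/3) × 186.000000 = 20.666667
Exact value: 20.666667
Error: 0.000000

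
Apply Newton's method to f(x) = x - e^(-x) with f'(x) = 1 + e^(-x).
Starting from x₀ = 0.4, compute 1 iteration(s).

f(x) = x - e^(-x)
f'(x) = 1 + e^(-x)
x₀ = 0.4

Newton-Raphson formula: x_{n+1} = x_n - f(x_n)/f'(x_n)

Iteration 1:
  f(0.400000) = -0.270320
  f'(0.400000) = 1.670320
  x_1 = 0.400000 - (-0.270320)/1.670320 = 0.561837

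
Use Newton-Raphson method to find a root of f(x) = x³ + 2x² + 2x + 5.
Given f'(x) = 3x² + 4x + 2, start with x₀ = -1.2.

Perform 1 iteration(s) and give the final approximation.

f(x) = x³ + 2x² + 2x + 5
f'(x) = 3x² + 4x + 2
x₀ = -1.2

Newton-Raphson formula: x_{n+1} = x_n - f(x_n)/f'(x_n)

Iteration 1:
  f(-1.200000) = 3.752000
  f'(-1.200000) = 1.520000
  x_1 = -1.200000 - 3.752000/1.520000 = -3.668421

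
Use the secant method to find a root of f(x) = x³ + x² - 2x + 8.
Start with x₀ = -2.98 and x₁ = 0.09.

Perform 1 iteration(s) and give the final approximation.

f(x) = x³ + x² - 2x + 8
x₀ = -2.98, x₁ = 0.09

Secant formula: x_{n+1} = x_n - f(x_n)(x_n - x_{n-1})/(f(x_n) - f(x_{n-1}))

Iteration 1:
  f(-2.980000) = -3.623192
  f(0.090000) = 7.828829
  x_2 = 0.090000 - 7.828829×(0.090000 - (-2.980000))/(7.828829 - (-3.623192))
       = -2.008713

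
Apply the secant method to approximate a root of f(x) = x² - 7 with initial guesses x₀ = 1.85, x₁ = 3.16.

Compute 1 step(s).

f(x) = x² - 7
x₀ = 1.85, x₁ = 3.16

Secant formula: x_{n+1} = x_n - f(x_n)(x_n - x_{n-1})/(f(x_n) - f(x_{n-1}))

Iteration 1:
  f(1.850000) = -3.577500
  f(3.160000) = 2.985600
  x_2 = 3.160000 - 2.985600×(3.160000 - 1.850000)/(2.985600 - (-3.577500))
       = 2.564072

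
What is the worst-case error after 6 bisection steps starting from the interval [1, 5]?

Bisection error bound: |error| ≤ (b-a)/2^n
|error| ≤ (5 - 1)/2^6 = 4/2^6
|error| ≤ 0.0625000000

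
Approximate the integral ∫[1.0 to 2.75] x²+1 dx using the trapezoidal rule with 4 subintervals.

f(x) = x²+1
a = 1.0, b = 2.75, n = 4
h = (b - a)/n = 0.437500

Trapezoidal rule: (h/2)[f(x₀) + 2f(x₁) + 2f(x₂) + ... + f(xₙ)]

x_0 = 1.0000, f(x_0) = 2.000000, coefficient = 1
x_1 = 1.4375, f(x_1) = 3.066406, coefficient = 2
x_2 = 1.8750, f(x_2) = 4.515625, coefficient = 2
x_3 = 2.3125, f(x_3) = 6.347656, coefficient = 2
x_4 = 2.7500, f(x_4) = 8.562500, coefficient = 1

I ≈ (0.437500/2) × 38.421875 = 8.404785
Exact value: 8.348958
Error: 0.055827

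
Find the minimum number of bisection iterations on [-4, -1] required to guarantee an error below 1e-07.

We need (b-a)/2^n ≤ 1e-07
(-1 - (-4))/2^n ≤ 1e-07
3/2^n ≤ 1e-07
2^n ≥ 30000000
n ≥ log₂(30000000) = 24.84
n ≥ 25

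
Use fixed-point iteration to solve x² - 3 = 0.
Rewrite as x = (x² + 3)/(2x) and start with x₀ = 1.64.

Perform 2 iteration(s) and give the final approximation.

Equation: x² - 3 = 0
Fixed-point form: x = (x² + 3)/(2x)
x₀ = 1.64

x_1 = g(1.640000) = 1.734634
x_2 = g(1.734634) = 1.732053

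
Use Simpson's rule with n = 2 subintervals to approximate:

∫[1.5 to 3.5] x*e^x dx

f(x) = x*e^x
a = 1.5, b = 3.5, n = 2
h = (b - a)/n = 1.000000

Simpson's rule: (h/3)[f(x₀) + 4f(x₁) + 2f(x₂) + ... + f(xₙ)]

x_0 = 1.5000, f(x_0) = 6.722534, coefficient = 1
x_1 = 2.5000, f(x_1) = 30.456235, coefficient = 4
x_2 = 3.5000, f(x_2) = 115.904082, coefficient = 1

I ≈ (1.000000/3) × 244.451555 = 81.483852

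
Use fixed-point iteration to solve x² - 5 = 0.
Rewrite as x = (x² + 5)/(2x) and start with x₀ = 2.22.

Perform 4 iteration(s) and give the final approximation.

Equation: x² - 5 = 0
Fixed-point form: x = (x² + 5)/(2x)
x₀ = 2.22

x_1 = g(2.220000) = 2.236126
x_2 = g(2.236126) = 2.236068
x_3 = g(2.236068) = 2.236068
x_4 = g(2.236068) = 2.236068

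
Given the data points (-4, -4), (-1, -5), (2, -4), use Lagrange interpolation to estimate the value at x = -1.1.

Lagrange interpolation formula:
P(x) = Σ yᵢ × Lᵢ(x)
where Lᵢ(x) = Π_{j≠i} (x - xⱼ)/(xᵢ - xⱼ)

L_0(-1.1) = (-1.1 - (-1))/(-4 - (-1)) × (-1.1 - 2)/(-4 - 2) = 0.017222
L_1(-1.1) = (-1.1 - (-4))/(-1 - (-4)) × (-1.1 - 2)/(-1 - 2) = 0.998889
L_2(-1.1) = (-1.1 - (-4))/(2 - (-4)) × (-1.1 - (-1))/(2 - (-1)) = -0.016111

P(-1.1) = (-4)×L_0(-1.1) + (-5)×L_1(-1.1) + (-4)×L_2(-1.1)
P(-1.1) = -4.998889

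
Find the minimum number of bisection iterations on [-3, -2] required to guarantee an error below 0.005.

We need (b-a)/2^n ≤ 0.005
(-2 - (-3))/2^n ≤ 0.005
1/2^n ≤ 0.005
2^n ≥ 200
n ≥ log₂(200) = 7.64
n ≥ 8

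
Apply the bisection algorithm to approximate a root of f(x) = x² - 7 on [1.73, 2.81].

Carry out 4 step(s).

f(x) = x² - 7
Initial interval: [1.73, 2.81]

Iteration 1:
  c_1 = (1.730000 + 2.810000)/2 = 2.270000
  f(c_1) = f(2.270000) = -1.847100
  f(a) × f(c) ≥ 0, new interval: [2.270000, 2.810000]
Iteration 2:
  c_2 = (2.270000 + 2.810000)/2 = 2.540000
  f(c_2) = f(2.540000) = -0.548400
  f(a) × f(c) ≥ 0, new interval: [2.540000, 2.810000]
Iteration 3:
  c_3 = (2.540000 + 2.810000)/2 = 2.675000
  f(c_3) = f(2.675000) = 0.155625
  f(a) × f(c) < 0, new interval: [2.540000, 2.675000]
Iteration 4:
  c_4 = (2.540000 + 2.675000)/2 = 2.607500
  f(c_4) = f(2.607500) = -0.200944
  f(a) × f(c) ≥ 0, new interval: [2.607500, 2.675000]

After 4 iteration(s), the approximation is c_4 = 2.607500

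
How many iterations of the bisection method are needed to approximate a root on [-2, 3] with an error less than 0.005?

We need (b-a)/2^n ≤ 0.005
(3 - (-2))/2^n ≤ 0.005
5/2^n ≤ 0.005
2^n ≥ 1000
n ≥ log₂(1000) = 9.97
n ≥ 10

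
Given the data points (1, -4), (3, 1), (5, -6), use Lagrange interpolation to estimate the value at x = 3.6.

Lagrange interpolation formula:
P(x) = Σ yᵢ × Lᵢ(x)
where Lᵢ(x) = Π_{j≠i} (x - xⱼ)/(xᵢ - xⱼ)

L_0(3.6) = (3.6 - 3)/(1 - 3) × (3.6 - 5)/(1 - 5) = -0.105000
L_1(3.6) = (3.6 - 1)/(3 - 1) × (3.6 - 5)/(3 - 5) = 0.910000
L_2(3.6) = (3.6 - 1)/(5 - 1) × (3.6 - 3)/(5 - 3) = 0.195000

P(3.6) = (-4)×L_0(3.6) + 1×L_1(3.6) + (-6)×L_2(3.6)
P(3.6) = 0.160000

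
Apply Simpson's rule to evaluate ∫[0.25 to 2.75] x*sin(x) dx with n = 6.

f(x) = x*sin(x)
a = 0.25, b = 2.75, n = 6
h = (b - a)/n = 0.416667

Simpson's rule: (h/3)[f(x₀) + 4f(x₁) + 2f(x₂) + ... + f(xₙ)]

x_0 = 0.2500, f(x_0) = 0.061851, coefficient = 1
x_1 = 0.6667, f(x_1) = 0.412247, coefficient = 4
x_2 = 1.0833, f(x_2) = 0.957151, coefficient = 2
x_3 = 1.5000, f(x_3) = 1.496242, coefficient = 4
x_4 = 1.9167, f(x_4) = 1.803163, coefficient = 2
x_5 = 2.3333, f(x_5) = 1.687200, coefficient = 4
x_6 = 2.7500, f(x_6) = 1.049568, coefficient = 1

I ≈ (0.416667/3) × 21.014805 = 2.918723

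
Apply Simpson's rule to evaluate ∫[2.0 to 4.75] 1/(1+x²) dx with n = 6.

f(x) = 1/(1+x²)
a = 2.0, b = 4.75, n = 6
h = (b - a)/n = 0.458333

Simpson's rule: (h/3)[f(x₀) + 4f(x₁) + 2f(x₂) + ... + f(xₙ)]

x_0 = 2.0000, f(x_0) = 0.200000, coefficient = 1
x_1 = 2.4583, f(x_1) = 0.141977, coefficient = 4
x_2 = 2.9167, f(x_2) = 0.105186, coefficient = 2
x_3 = 3.3750, f(x_3) = 0.080706, coefficient = 4
x_4 = 3.8333, f(x_4) = 0.063717, coefficient = 2
x_5 = 4.2917, f(x_5) = 0.051498, coefficient = 4
x_6 = 4.7500, f(x_6) = 0.042440, coefficient = 1

I ≈ (0.458333/3) × 1.676969 = 0.256204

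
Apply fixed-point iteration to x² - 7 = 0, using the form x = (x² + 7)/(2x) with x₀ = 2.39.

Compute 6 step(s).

Equation: x² - 7 = 0
Fixed-point form: x = (x² + 7)/(2x)
x₀ = 2.39

x_1 = g(2.390000) = 2.659435
x_2 = g(2.659435) = 2.645787
x_3 = g(2.645787) = 2.645751
x_4 = g(2.645751) = 2.645751
x_5 = g(2.645751) = 2.645751
x_6 = g(2.645751) = 2.645751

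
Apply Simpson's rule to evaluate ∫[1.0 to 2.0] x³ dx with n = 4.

f(x) = x³
a = 1.0, b = 2.0, n = 4
h = (b - a)/n = 0.250000

Simpson's rule: (h/3)[f(x₀) + 4f(x₁) + 2f(x₂) + ... + f(xₙ)]

x_0 = 1.0000, f(x_0) = 1.000000, coefficient = 1
x_1 = 1.2500, f(x_1) = 1.953125, coefficient = 4
x_2 = 1.5000, f(x_2) = 3.375000, coefficient = 2
x_3 = 1.7500, f(x_3) = 5.359375, coefficient = 4
x_4 = 2.0000, f(x_4) = 8.000000, coefficient = 1

I ≈ (0.250000/3) × 45.000000 = 3.750000
Exact value: 3.750000
Error: 0.000000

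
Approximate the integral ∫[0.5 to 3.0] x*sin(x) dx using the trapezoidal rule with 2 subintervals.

f(x) = x*sin(x)
a = 0.5, b = 3.0, n = 2
h = (b - a)/n = 1.250000

Trapezoidal rule: (h/2)[f(x₀) + 2f(x₁) + 2f(x₂) + ... + f(xₙ)]

x_0 = 0.5000, f(x_0) = 0.239713, coefficient = 1
x_1 = 1.7500, f(x_1) = 1.721975, coefficient = 2
x_2 = 3.0000, f(x_2) = 0.423360, coefficient = 1

I ≈ (1.250000/2) × 4.107024 = 2.566890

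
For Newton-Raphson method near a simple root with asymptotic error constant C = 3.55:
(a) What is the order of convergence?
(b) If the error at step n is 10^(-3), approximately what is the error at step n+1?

(a) Newton-Raphson has quadratic (order 2) convergence near simple roots.
    This means |e_{n+1}| ≈ C|e_n|².

(b) With |e_n| = 10^(-3) and C = 3.55:
    |e_{n+1}| ≈ 3.55 × (10^(-3))² = 3.55 × 10^(-6)

(a) 2 (quadratic); (b) |e_{n+1}| ≈ 3.550e-06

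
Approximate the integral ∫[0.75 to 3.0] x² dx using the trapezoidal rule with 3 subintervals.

f(x) = x²
a = 0.75, b = 3.0, n = 3
h = (b - a)/n = 0.750000

Trapezoidal rule: (h/2)[f(x₀) + 2f(x₁) + 2f(x₂) + ... + f(xₙ)]

x_0 = 0.7500, f(x_0) = 0.562500, coefficient = 1
x_1 = 1.5000, f(x_1) = 2.250000, coefficient = 2
x_2 = 2.2500, f(x_2) = 5.062500, coefficient = 2
x_3 = 3.0000, f(x_3) = 9.000000, coefficient = 1

I ≈ (0.750000/2) × 24.187500 = 9.070312
Exact value: 8.859375
Error: 0.210938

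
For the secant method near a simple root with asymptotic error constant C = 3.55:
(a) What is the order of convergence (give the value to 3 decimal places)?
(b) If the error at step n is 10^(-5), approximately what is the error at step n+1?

(a) Secant method has superlinear convergence with order φ = (1+√5)/2 ≈ 1.618.
    This means |e_{n+1}| ≈ C|e_n|^1.618.

(b) With |e_n| = 10^(-5) and C = 3.55:
    |e_{n+1}| ≈ 3.55 × (10^(-5))^1.618 = 3.55 × 10^(-8.09)

(a) ≈ 1.618 (golden ratio); (b) |e_{n+1}| ≈ 2.884e-08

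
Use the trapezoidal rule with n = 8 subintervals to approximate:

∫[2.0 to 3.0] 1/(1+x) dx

f(x) = 1/(1+x)
a = 2.0, b = 3.0, n = 8
h = (b - a)/n = 0.125000

Trapezoidal rule: (h/2)[f(x₀) + 2f(x₁) + 2f(x₂) + ... + f(xₙ)]

x_0 = 2.0000, f(x_0) = 0.333333, coefficient = 1
x_1 = 2.1250, f(x_1) = 0.320000, coefficient = 2
x_2 = 2.2500, f(x_2) = 0.307692, coefficient = 2
x_3 = 2.3750, f(x_3) = 0.296296, coefficient = 2
x_4 = 2.5000, f(x_4) = 0.285714, coefficient = 2
x_5 = 2.6250, f(x_5) = 0.275862, coefficient = 2
x_6 = 2.7500, f(x_6) = 0.266667, coefficient = 2
x_7 = 2.8750, f(x_7) = 0.258065, coefficient = 2
x_8 = 3.0000, f(x_8) = 0.250000, coefficient = 1

I ≈ (0.125000/2) × 4.603926 = 0.287745
Exact value: 0.287682
Error: 0.000063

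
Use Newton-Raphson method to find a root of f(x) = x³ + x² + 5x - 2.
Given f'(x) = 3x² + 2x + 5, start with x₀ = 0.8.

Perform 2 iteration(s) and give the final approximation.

f(x) = x³ + x² + 5x - 2
f'(x) = 3x² + 2x + 5
x₀ = 0.8

Newton-Raphson formula: x_{n+1} = x_n - f(x_n)/f'(x_n)

Iteration 1:
  f(0.800000) = 3.152000
  f'(0.800000) = 8.520000
  x_1 = 0.800000 - 3.152000/8.520000 = 0.430047
Iteration 2:
  f(0.430047) = 0.414708
  f'(0.430047) = 6.414915
  x_2 = 0.430047 - 0.414708/6.414915 = 0.365399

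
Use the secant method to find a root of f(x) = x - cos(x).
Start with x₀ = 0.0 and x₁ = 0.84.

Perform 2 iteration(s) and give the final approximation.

f(x) = x - cos(x)
x₀ = 0.0, x₁ = 0.84

Secant formula: x_{n+1} = x_n - f(x_n)(x_n - x_{n-1})/(f(x_n) - f(x_{n-1}))

Iteration 1:
  f(0.000000) = -1.000000
  f(0.840000) = 0.172537
  x_2 = 0.840000 - 0.172537×(0.840000 - 0.000000)/(0.172537 - (-1.000000))
       = 0.716395
Iteration 2:
  f(0.840000) = 0.172537
  f(0.716395) = -0.037783
  x_3 = 0.716395 - (-0.037783)×(0.716395 - 0.840000)/(-0.037783 - 0.172537)
       = 0.738600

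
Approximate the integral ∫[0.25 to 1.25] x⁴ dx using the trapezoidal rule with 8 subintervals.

f(x) = x⁴
a = 0.25, b = 1.25, n = 8
h = (b - a)/n = 0.125000

Trapezoidal rule: (h/2)[f(x₀) + 2f(x₁) + 2f(x₂) + ... + f(xₙ)]

x_0 = 0.2500, f(x_0) = 0.003906, coefficient = 1
x_1 = 0.3750, f(x_1) = 0.019775, coefficient = 2
x_2 = 0.5000, f(x_2) = 0.062500, coefficient = 2
x_3 = 0.6250, f(x_3) = 0.152588, coefficient = 2
x_4 = 0.7500, f(x_4) = 0.316406, coefficient = 2
x_5 = 0.8750, f(x_5) = 0.586182, coefficient = 2
x_6 = 1.0000, f(x_6) = 1.000000, coefficient = 2
x_7 = 1.1250, f(x_7) = 1.601807, coefficient = 2
x_8 = 1.2500, f(x_8) = 2.441406, coefficient = 1

I ≈ (0.125000/2) × 9.923828 = 0.620239
Exact value: 0.610156
Error: 0.010083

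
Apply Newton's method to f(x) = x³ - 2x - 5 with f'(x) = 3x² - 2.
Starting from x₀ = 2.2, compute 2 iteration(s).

f(x) = x³ - 2x - 5
f'(x) = 3x² - 2
x₀ = 2.2

Newton-Raphson formula: x_{n+1} = x_n - f(x_n)/f'(x_n)

Iteration 1:
  f(2.200000) = 1.248000
  f'(2.200000) = 12.520000
  x_1 = 2.200000 - 1.248000/12.520000 = 2.100319
Iteration 2:
  f(2.100319) = 0.064589
  f'(2.100319) = 11.234026
  x_2 = 2.100319 - 0.064589/11.234026 = 2.094570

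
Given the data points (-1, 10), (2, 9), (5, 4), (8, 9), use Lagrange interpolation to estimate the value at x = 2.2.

Lagrange interpolation formula:
P(x) = Σ yᵢ × Lᵢ(x)
where Lᵢ(x) = Π_{j≠i} (x - xⱼ)/(xᵢ - xⱼ)

L_0(2.2) = (2.2 - 2)/(-1 - 2) × (2.2 - 5)/(-1 - 5) × (2.2 - 8)/(-1 - 8) = -0.020049
L_1(2.2) = (2.2 - (-1))/(2 - (-1)) × (2.2 - 5)/(2 - 5) × (2.2 - 8)/(2 - 8) = 0.962370
L_2(2.2) = (2.2 - (-1))/(5 - (-1)) × (2.2 - 2)/(5 - 2) × (2.2 - 8)/(5 - 8) = 0.068741
L_3(2.2) = (2.2 - (-1))/(8 - (-1)) × (2.2 - 2)/(8 - 2) × (2.2 - 5)/(8 - 5) = -0.011062

P(2.2) = 10×L_0(2.2) + 9×L_1(2.2) + 4×L_2(2.2) + 9×L_3(2.2)
P(2.2) = 8.636247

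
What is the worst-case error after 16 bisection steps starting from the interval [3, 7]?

Bisection error bound: |error| ≤ (b-a)/2^n
|error| ≤ (7 - 3)/2^16 = 4/2^16
|error| ≤ 0.0000610352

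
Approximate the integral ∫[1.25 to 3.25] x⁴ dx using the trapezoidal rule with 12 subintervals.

f(x) = x⁴
a = 1.25, b = 3.25, n = 12
h = (b - a)/n = 0.166667

Trapezoidal rule: (h/2)[f(x₀) + 2f(x₁) + 2f(x₂) + ... + f(xₙ)]

x_0 = 1.2500, f(x_0) = 2.441406, coefficient = 1
x_1 = 1.4167, f(x_1) = 4.027826, coefficient = 2
x_2 = 1.5833, f(x_2) = 6.284770, coefficient = 2
x_3 = 1.7500, f(x_3) = 9.378906, coefficient = 2
x_4 = 1.9167, f(x_4) = 13.495419, coefficient = 2
x_5 = 2.0833, f(x_5) = 18.838011, coefficient = 2
x_6 = 2.2500, f(x_6) = 25.628906, coefficient = 2
x_7 = 2.4167, f(x_7) = 34.108845, coefficient = 2
x_8 = 2.5833, f(x_8) = 44.537085, coefficient = 2
x_9 = 2.7500, f(x_9) = 57.191406, coefficient = 2
x_10 = 2.9167, f(x_10) = 72.368104, coefficient = 2
x_11 = 3.0833, f(x_11) = 90.381993, coefficient = 2
x_12 = 3.2500, f(x_12) = 111.566406, coefficient = 1

I ≈ (0.166667/2) × 866.490355 = 72.207530
Exact value: 71.907813
Error: 0.299717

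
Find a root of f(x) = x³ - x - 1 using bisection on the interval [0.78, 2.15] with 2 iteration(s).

f(x) = x³ - x - 1
Initial interval: [0.78, 2.15]

Iteration 1:
  c_1 = (0.780000 + 2.150000)/2 = 1.465000
  f(c_1) = f(1.465000) = 0.679220
  f(a) × f(c) < 0, new interval: [0.780000, 1.465000]
Iteration 2:
  c_2 = (0.780000 + 1.465000)/2 = 1.122500
  f(c_2) = f(1.122500) = -0.708143
  f(a) × f(c) ≥ 0, new interval: [1.122500, 1.465000]

After 2 iteration(s), the approximation is c_2 = 1.122500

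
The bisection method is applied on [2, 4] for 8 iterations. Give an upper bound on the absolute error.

Bisection error bound: |error| ≤ (b-a)/2^n
|error| ≤ (4 - 2)/2^8 = 2/2^8
|error| ≤ 0.0078125000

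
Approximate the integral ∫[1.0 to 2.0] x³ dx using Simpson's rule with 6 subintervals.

f(x) = x³
a = 1.0, b = 2.0, n = 6
h = (b - a)/n = 0.166667

Simpson's rule: (h/3)[f(x₀) + 4f(x₁) + 2f(x₂) + ... + f(xₙ)]

x_0 = 1.0000, f(x_0) = 1.000000, coefficient = 1
x_1 = 1.1667, f(x_1) = 1.587963, coefficient = 4
x_2 = 1.3333, f(x_2) = 2.370370, coefficient = 2
x_3 = 1.5000, f(x_3) = 3.375000, coefficient = 4
x_4 = 1.6667, f(x_4) = 4.629630, coefficient = 2
x_5 = 1.8333, f(x_5) = 6.162037, coefficient = 4
x_6 = 2.0000, f(x_6) = 8.000000, coefficient = 1

I ≈ (0.166667/3) × 67.500000 = 3.750000
Exact value: 3.750000
Error: 0.000000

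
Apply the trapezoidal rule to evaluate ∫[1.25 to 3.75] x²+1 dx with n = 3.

f(x) = x²+1
a = 1.25, b = 3.75, n = 3
h = (b - a)/n = 0.833333

Trapezoidal rule: (h/2)[f(x₀) + 2f(x₁) + 2f(x₂) + ... + f(xₙ)]

x_0 = 1.2500, f(x_0) = 2.562500, coefficient = 1
x_1 = 2.0833, f(x_1) = 5.340278, coefficient = 2
x_2 = 2.9167, f(x_2) = 9.506944, coefficient = 2
x_3 = 3.7500, f(x_3) = 15.062500, coefficient = 1

I ≈ (0.833333/2) × 47.319444 = 19.716435
Exact value: 19.427083
Error: 0.289352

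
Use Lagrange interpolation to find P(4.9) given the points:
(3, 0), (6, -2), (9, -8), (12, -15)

Lagrange interpolation formula:
P(x) = Σ yᵢ × Lᵢ(x)
where Lᵢ(x) = Π_{j≠i} (x - xⱼ)/(xᵢ - xⱼ)

L_0(4.9) = (4.9 - 6)/(3 - 6) × (4.9 - 9)/(3 - 9) × (4.9 - 12)/(3 - 12) = 0.197660
L_1(4.9) = (4.9 - 3)/(6 - 3) × (4.9 - 9)/(6 - 9) × (4.9 - 12)/(6 - 12) = 1.024241
L_2(4.9) = (4.9 - 3)/(9 - 3) × (4.9 - 6)/(9 - 6) × (4.9 - 12)/(9 - 12) = -0.274796
L_3(4.9) = (4.9 - 3)/(12 - 3) × (4.9 - 6)/(12 - 6) × (4.9 - 9)/(12 - 9) = 0.052895

P(4.9) = 0×L_0(4.9) + (-2)×L_1(4.9) + (-8)×L_2(4.9) + (-15)×L_3(4.9)
P(4.9) = -0.643537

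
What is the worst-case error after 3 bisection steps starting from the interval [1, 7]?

Bisection error bound: |error| ≤ (b-a)/2^n
|error| ≤ (7 - 1)/2^3 = 6/2^3
|error| ≤ 0.7500000000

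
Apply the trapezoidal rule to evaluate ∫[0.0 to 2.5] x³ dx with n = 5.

f(x) = x³
a = 0.0, b = 2.5, n = 5
h = (b - a)/n = 0.500000

Trapezoidal rule: (h/2)[f(x₀) + 2f(x₁) + 2f(x₂) + ... + f(xₙ)]

x_0 = 0.0000, f(x_0) = 0.000000, coefficient = 1
x_1 = 0.5000, f(x_1) = 0.125000, coefficient = 2
x_2 = 1.0000, f(x_2) = 1.000000, coefficient = 2
x_3 = 1.5000, f(x_3) = 3.375000, coefficient = 2
x_4 = 2.0000, f(x_4) = 8.000000, coefficient = 2
x_5 = 2.5000, f(x_5) = 15.625000, coefficient = 1

I ≈ (0.500000/2) × 40.625000 = 10.156250
Exact value: 9.765625
Error: 0.390625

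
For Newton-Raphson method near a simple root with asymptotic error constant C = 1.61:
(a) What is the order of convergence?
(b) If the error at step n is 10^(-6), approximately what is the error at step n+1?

(a) Newton-Raphson has quadratic (order 2) convergence near simple roots.
    This means |e_{n+1}| ≈ C|e_n|².

(b) With |e_n| = 10^(-6) and C = 1.61:
    |e_{n+1}| ≈ 1.61 × (10^(-6))² = 1.61 × 10^(-12)

(a) 2 (quadratic); (b) |e_{n+1}| ≈ 1.610e-12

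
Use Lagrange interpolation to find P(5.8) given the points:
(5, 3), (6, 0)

Lagrange interpolation formula:
P(x) = Σ yᵢ × Lᵢ(x)
where Lᵢ(x) = Π_{j≠i} (x - xⱼ)/(xᵢ - xⱼ)

L_0(5.8) = (5.8 - 6)/(5 - 6) = 0.200000
L_1(5.8) = (5.8 - 5)/(6 - 5) = 0.800000

P(5.8) = 3×L_0(5.8) + 0×L_1(5.8)
P(5.8) = 0.600000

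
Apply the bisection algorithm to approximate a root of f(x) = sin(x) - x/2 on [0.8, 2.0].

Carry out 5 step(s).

f(x) = sin(x) - x/2
Initial interval: [0.8, 2.0]

Iteration 1:
  c_1 = (0.800000 + 2.000000)/2 = 1.400000
  f(c_1) = f(1.400000) = 0.285450
  f(a) × f(c) ≥ 0, new interval: [1.400000, 2.000000]
Iteration 2:
  c_2 = (1.400000 + 2.000000)/2 = 1.700000
  f(c_2) = f(1.700000) = 0.141665
  f(a) × f(c) ≥ 0, new interval: [1.700000, 2.000000]
Iteration 3:
  c_3 = (1.700000 + 2.000000)/2 = 1.850000
  f(c_3) = f(1.850000) = 0.036275
  f(a) × f(c) ≥ 0, new interval: [1.850000, 2.000000]
Iteration 4:
  c_4 = (1.850000 + 2.000000)/2 = 1.925000
  f(c_4) = f(1.925000) = -0.024577
  f(a) × f(c) < 0, new interval: [1.850000, 1.925000]
Iteration 5:
  c_5 = (1.850000 + 1.925000)/2 = 1.887500
  f(c_5) = f(1.887500) = 0.006517
  f(a) × f(c) ≥ 0, new interval: [1.887500, 1.925000]

After 5 iteration(s), the approximation is c_5 = 1.887500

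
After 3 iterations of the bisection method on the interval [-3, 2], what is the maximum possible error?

Bisection error bound: |error| ≤ (b-a)/2^n
|error| ≤ (2 - (-3))/2^3 = 5/2^3
|error| ≤ 0.6250000000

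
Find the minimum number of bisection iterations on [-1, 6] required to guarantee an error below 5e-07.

We need (b-a)/2^n ≤ 5e-07
(6 - (-1))/2^n ≤ 5e-07
7/2^n ≤ 5e-07
2^n ≥ 14000000
n ≥ log₂(14000000) = 23.74
n ≥ 24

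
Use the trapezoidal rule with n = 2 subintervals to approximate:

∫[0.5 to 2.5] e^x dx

f(x) = e^x
a = 0.5, b = 2.5, n = 2
h = (b - a)/n = 1.000000

Trapezoidal rule: (h/2)[f(x₀) + 2f(x₁) + 2f(x₂) + ... + f(xₙ)]

x_0 = 0.5000, f(x_0) = 1.648721, coefficient = 1
x_1 = 1.5000, f(x_1) = 4.481689, coefficient = 2
x_2 = 2.5000, f(x_2) = 12.182494, coefficient = 1

I ≈ (1.000000/2) × 22.794593 = 11.397297
Exact value: 10.533773
Error: 0.863524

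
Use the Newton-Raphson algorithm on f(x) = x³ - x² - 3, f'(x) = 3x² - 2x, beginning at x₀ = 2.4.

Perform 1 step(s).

f(x) = x³ - x² - 3
f'(x) = 3x² - 2x
x₀ = 2.4

Newton-Raphson formula: x_{n+1} = x_n - f(x_n)/f'(x_n)

Iteration 1:
  f(2.400000) = 5.064000
  f'(2.400000) = 12.480000
  x_1 = 2.400000 - 5.064000/12.480000 = 1.994231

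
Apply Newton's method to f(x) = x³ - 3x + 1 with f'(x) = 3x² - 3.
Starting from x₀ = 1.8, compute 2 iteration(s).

f(x) = x³ - 3x + 1
f'(x) = 3x² - 3
x₀ = 1.8

Newton-Raphson formula: x_{n+1} = x_n - f(x_n)/f'(x_n)

Iteration 1:
  f(1.800000) = 1.432000
  f'(1.800000) = 6.720000
  x_1 = 1.800000 - 1.432000/6.720000 = 1.586905
Iteration 2:
  f(1.586905) = 0.235535
  f'(1.586905) = 4.554800
  x_2 = 1.586905 - 0.235535/4.554800 = 1.535193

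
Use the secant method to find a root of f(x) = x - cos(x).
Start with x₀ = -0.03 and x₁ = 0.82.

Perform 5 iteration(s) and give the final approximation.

f(x) = x - cos(x)
x₀ = -0.03, x₁ = 0.82

Secant formula: x_{n+1} = x_n - f(x_n)(x_n - x_{n-1})/(f(x_n) - f(x_{n-1}))

Iteration 1:
  f(-0.030000) = -1.029550
  f(0.820000) = 0.137779
  x_2 = 0.820000 - 0.137779×(0.820000 - (-0.030000))/(0.137779 - (-1.029550))
       = 0.719675
Iteration 2:
  f(0.820000) = 0.137779
  f(0.719675) = -0.032345
  x_3 = 0.719675 - (-0.032345)×(0.719675 - 0.820000)/(-0.032345 - 0.137779)
       = 0.738749
Iteration 3:
  f(0.719675) = -0.032345
  f(0.738749) = -0.000562
  x_4 = 0.738749 - (-0.000562)×(0.738749 - 0.719675)/(-0.000562 - (-0.032345))
       = 0.739087
Iteration 4:
  f(0.738749) = -0.000562
  f(0.739087) = 0.000002
  x_5 = 0.739087 - 0.000002×(0.739087 - 0.738749)/(0.000002 - (-0.000562))
       = 0.739085
Iteration 5:
  f(0.739087) = 0.000002
  f(0.739085) = 0.000000
  x_6 = 0.739085 - 0.000000×(0.739085 - 0.739087)/(0.000000 - 0.000002)
       = 0.739085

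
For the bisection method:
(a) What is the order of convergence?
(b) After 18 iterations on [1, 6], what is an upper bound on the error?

(a) Bisection has linear (order 1) convergence; the error is halved each step.

(b) Error bound = (b-a)/2^n = (6 - 1)/2^{18}
    = 5/2^{18}

(a) 1 (linear); (b) error ≤ 1.91e-05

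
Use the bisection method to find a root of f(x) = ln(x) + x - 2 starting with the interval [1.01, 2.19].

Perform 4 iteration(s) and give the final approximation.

f(x) = ln(x) + x - 2
Initial interval: [1.01, 2.19]

Iteration 1:
  c_1 = (1.010000 + 2.190000)/2 = 1.600000
  f(c_1) = f(1.600000) = 0.070004
  f(a) × f(c) < 0, new interval: [1.010000, 1.600000]
Iteration 2:
  c_2 = (1.010000 + 1.600000)/2 = 1.305000
  f(c_2) = f(1.305000) = -0.428797
  f(a) × f(c) ≥ 0, new interval: [1.305000, 1.600000]
Iteration 3:
  c_3 = (1.305000 + 1.600000)/2 = 1.452500
  f(c_3) = f(1.452500) = -0.174214
  f(a) × f(c) ≥ 0, new interval: [1.452500, 1.600000]
Iteration 4:
  c_4 = (1.452500 + 1.600000)/2 = 1.526250
  f(c_4) = f(1.526250) = -0.050936
  f(a) × f(c) ≥ 0, new interval: [1.526250, 1.600000]

After 4 iteration(s), the approximation is c_4 = 1.526250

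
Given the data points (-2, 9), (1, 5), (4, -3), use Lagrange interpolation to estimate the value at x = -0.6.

Lagrange interpolation formula:
P(x) = Σ yᵢ × Lᵢ(x)
where Lᵢ(x) = Π_{j≠i} (x - xⱼ)/(xᵢ - xⱼ)

L_0(-0.6) = (-0.6 - 1)/(-2 - 1) × (-0.6 - 4)/(-2 - 4) = 0.408889
L_1(-0.6) = (-0.6 - (-2))/(1 - (-2)) × (-0.6 - 4)/(1 - 4) = 0.715556
L_2(-0.6) = (-0.6 - (-2))/(4 - (-2)) × (-0.6 - 1)/(4 - 1) = -0.124444

P(-0.6) = 9×L_0(-0.6) + 5×L_1(-0.6) + (-3)×L_2(-0.6)
P(-0.6) = 7.631111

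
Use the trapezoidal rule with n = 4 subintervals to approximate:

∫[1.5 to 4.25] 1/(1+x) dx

f(x) = 1/(1+x)
a = 1.5, b = 4.25, n = 4
h = (b - a)/n = 0.687500

Trapezoidal rule: (h/2)[f(x₀) + 2f(x₁) + 2f(x₂) + ... + f(xₙ)]

x_0 = 1.5000, f(x_0) = 0.400000, coefficient = 1
x_1 = 2.1875, f(x_1) = 0.313725, coefficient = 2
x_2 = 2.8750, f(x_2) = 0.258065, coefficient = 2
x_3 = 3.5625, f(x_3) = 0.219178, coefficient = 2
x_4 = 4.2500, f(x_4) = 0.190476, coefficient = 1

I ≈ (0.687500/2) × 2.172412 = 0.746767
Exact value: 0.741937
Error: 0.004829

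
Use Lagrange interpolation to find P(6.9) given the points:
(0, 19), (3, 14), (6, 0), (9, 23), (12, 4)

Lagrange interpolation formula:
P(x) = Σ yᵢ × Lᵢ(x)
where Lᵢ(x) = Π_{j≠i} (x - xⱼ)/(xᵢ - xⱼ)

L_0(6.9) = (6.9 - 3)/(0 - 3) × (6.9 - 6)/(0 - 6) × (6.9 - 9)/(0 - 9) × (6.9 - 12)/(0 - 12) = 0.019338
L_1(6.9) = (6.9 - 0)/(3 - 0) × (6.9 - 6)/(3 - 6) × (6.9 - 9)/(3 - 9) × (6.9 - 12)/(3 - 12) = -0.136850
L_2(6.9) = (6.9 - 0)/(6 - 0) × (6.9 - 3)/(6 - 3) × (6.9 - 9)/(6 - 9) × (6.9 - 12)/(6 - 12) = 0.889525
L_3(6.9) = (6.9 - 0)/(9 - 0) × (6.9 - 3)/(9 - 3) × (6.9 - 6)/(9 - 6) × (6.9 - 12)/(9 - 12) = 0.254150
L_4(6.9) = (6.9 - 0)/(12 - 0) × (6.9 - 3)/(12 - 3) × (6.9 - 6)/(12 - 6) × (6.9 - 9)/(12 - 9) = -0.026163

P(6.9) = 19×L_0(6.9) + 14×L_1(6.9) + 0×L_2(6.9) + 23×L_3(6.9) + 4×L_4(6.9)
P(6.9) = 4.192313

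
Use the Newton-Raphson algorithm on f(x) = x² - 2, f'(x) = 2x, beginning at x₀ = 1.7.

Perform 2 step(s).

f(x) = x² - 2
f'(x) = 2x
x₀ = 1.7

Newton-Raphson formula: x_{n+1} = x_n - f(x_n)/f'(x_n)

Iteration 1:
  f(1.700000) = 0.890000
  f'(1.700000) = 3.400000
  x_1 = 1.700000 - 0.890000/3.400000 = 1.438235
Iteration 2:
  f(1.438235) = 0.068521
  f'(1.438235) = 2.876471
  x_2 = 1.438235 - 0.068521/2.876471 = 1.414414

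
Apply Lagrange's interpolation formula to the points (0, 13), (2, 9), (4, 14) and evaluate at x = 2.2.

Lagrange interpolation formula:
P(x) = Σ yᵢ × Lᵢ(x)
where Lᵢ(x) = Π_{j≠i} (x - xⱼ)/(xᵢ - xⱼ)

L_0(2.2) = (2.2 - 2)/(0 - 2) × (2.2 - 4)/(0 - 4) = -0.045000
L_1(2.2) = (2.2 - 0)/(2 - 0) × (2.2 - 4)/(2 - 4) = 0.990000
L_2(2.2) = (2.2 - 0)/(4 - 0) × (2.2 - 2)/(4 - 2) = 0.055000

P(2.2) = 13×L_0(2.2) + 9×L_1(2.2) + 14×L_2(2.2)
P(2.2) = 9.095000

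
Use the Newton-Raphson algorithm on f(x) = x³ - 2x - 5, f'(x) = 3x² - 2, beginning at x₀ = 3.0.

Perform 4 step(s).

f(x) = x³ - 2x - 5
f'(x) = 3x² - 2
x₀ = 3.0

Newton-Raphson formula: x_{n+1} = x_n - f(x_n)/f'(x_n)

Iteration 1:
  f(3.000000) = 16.000000
  f'(3.000000) = 25.000000
  x_1 = 3.000000 - 16.000000/25.000000 = 2.360000
Iteration 2:
  f(2.360000) = 3.424256
  f'(2.360000) = 14.708800
  x_2 = 2.360000 - 3.424256/14.708800 = 2.127197
Iteration 3:
  f(2.127197) = 0.371100
  f'(2.127197) = 11.574898
  x_3 = 2.127197 - 0.371100/11.574898 = 2.095136
Iteration 4:
  f(2.095136) = 0.006527
  f'(2.095136) = 11.168785
  x_4 = 2.095136 - 0.006527/11.168785 = 2.094552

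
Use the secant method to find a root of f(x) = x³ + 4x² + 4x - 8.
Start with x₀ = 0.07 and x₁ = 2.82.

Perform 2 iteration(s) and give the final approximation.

f(x) = x³ + 4x² + 4x - 8
x₀ = 0.07, x₁ = 2.82

Secant formula: x_{n+1} = x_n - f(x_n)(x_n - x_{n-1})/(f(x_n) - f(x_{n-1}))

Iteration 1:
  f(0.070000) = -7.700057
  f(2.820000) = 57.515368
  x_2 = 2.820000 - 57.515368×(2.820000 - 0.070000)/(57.515368 - (-7.700057))
       = 0.394696
Iteration 2:
  f(2.820000) = 57.515368
  f(0.394696) = -5.736592
  x_3 = 0.394696 - (-5.736592)×(0.394696 - 2.820000)/(-5.736592 - 57.515368)
       = 0.614657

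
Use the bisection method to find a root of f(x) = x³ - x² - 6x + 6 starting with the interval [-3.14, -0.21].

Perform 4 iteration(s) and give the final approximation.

f(x) = x³ - x² - 6x + 6
Initial interval: [-3.14, -0.21]

Iteration 1:
  c_1 = (-3.140000 + (-0.210000))/2 = -1.675000
  f(c_1) = f(-1.675000) = 8.544953
  f(a) × f(c) < 0, new interval: [-3.140000, -1.675000]
Iteration 2:
  c_2 = (-3.140000 + (-1.675000))/2 = -2.407500
  f(c_2) = f(-2.407500) = 0.694938
  f(a) × f(c) < 0, new interval: [-3.140000, -2.407500]
Iteration 3:
  c_3 = (-3.140000 + (-2.407500))/2 = -2.773750
  f(c_3) = f(-2.773750) = -6.391559
  f(a) × f(c) ≥ 0, new interval: [-2.773750, -2.407500]
Iteration 4:
  c_4 = (-2.773750 + (-2.407500))/2 = -2.590625
  f(c_4) = f(-2.590625) = -2.554148
  f(a) × f(c) ≥ 0, new interval: [-2.590625, -2.407500]

After 4 iteration(s), the approximation is c_4 = -2.590625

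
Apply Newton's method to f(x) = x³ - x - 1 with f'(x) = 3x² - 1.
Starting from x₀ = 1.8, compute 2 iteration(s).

f(x) = x³ - x - 1
f'(x) = 3x² - 1
x₀ = 1.8

Newton-Raphson formula: x_{n+1} = x_n - f(x_n)/f'(x_n)

Iteration 1:
  f(1.800000) = 3.032000
  f'(1.800000) = 8.720000
  x_1 = 1.800000 - 3.032000/8.720000 = 1.452294
Iteration 2:
  f(1.452294) = 0.610821
  f'(1.452294) = 5.327470
  x_2 = 1.452294 - 0.610821/5.327470 = 1.337639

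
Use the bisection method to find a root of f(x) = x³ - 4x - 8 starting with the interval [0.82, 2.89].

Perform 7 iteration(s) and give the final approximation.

f(x) = x³ - 4x - 8
Initial interval: [0.82, 2.89]

Iteration 1:
  c_1 = (0.820000 + 2.890000)/2 = 1.855000
  f(c_1) = f(1.855000) = -9.036899
  f(a) × f(c) ≥ 0, new interval: [1.855000, 2.890000]
Iteration 2:
  c_2 = (1.855000 + 2.890000)/2 = 2.372500
  f(c_2) = f(2.372500) = -4.135776
  f(a) × f(c) ≥ 0, new interval: [2.372500, 2.890000]
Iteration 3:
  c_3 = (2.372500 + 2.890000)/2 = 2.631250
  f(c_3) = f(2.631250) = -0.307602
  f(a) × f(c) ≥ 0, new interval: [2.631250, 2.890000]
Iteration 4:
  c_4 = (2.631250 + 2.890000)/2 = 2.760625
  f(c_4) = f(2.760625) = 1.996362
  f(a) × f(c) < 0, new interval: [2.631250, 2.760625]
Iteration 5:
  c_5 = (2.631250 + 2.760625)/2 = 2.695938
  f(c_5) = f(2.695938) = 0.810537
  f(a) × f(c) < 0, new interval: [2.631250, 2.695938]
Iteration 6:
  c_6 = (2.631250 + 2.695938)/2 = 2.663594
  f(c_6) = f(2.663594) = 0.243108
  f(a) × f(c) < 0, new interval: [2.631250, 2.663594]
Iteration 7:
  c_7 = (2.631250 + 2.663594)/2 = 2.647422
  f(c_7) = f(2.647422) = -0.034324
  f(a) × f(c) ≥ 0, new interval: [2.647422, 2.663594]

After 7 iteration(s), the approximation is c_7 = 2.647422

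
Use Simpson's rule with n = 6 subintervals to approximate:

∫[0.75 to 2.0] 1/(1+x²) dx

f(x) = 1/(1+x²)
a = 0.75, b = 2.0, n = 6
h = (b - a)/n = 0.208333

Simpson's rule: (h/3)[f(x₀) + 4f(x₁) + 2f(x₂) + ... + f(xₙ)]

x_0 = 0.7500, f(x_0) = 0.640000, coefficient = 1
x_1 = 0.9583, f(x_1) = 0.521267, coefficient = 4
x_2 = 1.1667, f(x_2) = 0.423529, coefficient = 2
x_3 = 1.3750, f(x_3) = 0.345946, coefficient = 4
x_4 = 1.5833, f(x_4) = 0.285149, coefficient = 2
x_5 = 1.7917, f(x_5) = 0.237526, coefficient = 4
x_6 = 2.0000, f(x_6) = 0.200000, coefficient = 1

I ≈ (0.208333/3) × 6.676311 = 0.463633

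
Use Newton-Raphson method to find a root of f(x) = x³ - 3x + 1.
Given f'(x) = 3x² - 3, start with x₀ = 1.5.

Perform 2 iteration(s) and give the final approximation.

f(x) = x³ - 3x + 1
f'(x) = 3x² - 3
x₀ = 1.5

Newton-Raphson formula: x_{n+1} = x_n - f(x_n)/f'(x_n)

Iteration 1:
  f(1.500000) = -0.125000
  f'(1.500000) = 3.750000
  x_1 = 1.500000 - (-0.125000)/3.750000 = 1.533333
Iteration 2:
  f(1.533333) = 0.005037
  f'(1.533333) = 4.053333
  x_2 = 1.533333 - 0.005037/4.053333 = 1.532091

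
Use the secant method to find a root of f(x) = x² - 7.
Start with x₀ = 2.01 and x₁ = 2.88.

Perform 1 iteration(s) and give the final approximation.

f(x) = x² - 7
x₀ = 2.01, x₁ = 2.88

Secant formula: x_{n+1} = x_n - f(x_n)(x_n - x_{n-1})/(f(x_n) - f(x_{n-1}))

Iteration 1:
  f(2.010000) = -2.959900
  f(2.880000) = 1.294400
  x_2 = 2.880000 - 1.294400×(2.880000 - 2.010000)/(1.294400 - (-2.959900))
       = 2.615297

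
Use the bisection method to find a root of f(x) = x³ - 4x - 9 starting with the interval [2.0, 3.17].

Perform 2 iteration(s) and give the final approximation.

f(x) = x³ - 4x - 9
Initial interval: [2.0, 3.17]

Iteration 1:
  c_1 = (2.000000 + 3.170000)/2 = 2.585000
  f(c_1) = f(2.585000) = -2.066448
  f(a) × f(c) ≥ 0, new interval: [2.585000, 3.170000]
Iteration 2:
  c_2 = (2.585000 + 3.170000)/2 = 2.877500
  f(c_2) = f(2.877500) = 3.315718
  f(a) × f(c) < 0, new interval: [2.585000, 2.877500]

After 2 iteration(s), the approximation is c_2 = 2.877500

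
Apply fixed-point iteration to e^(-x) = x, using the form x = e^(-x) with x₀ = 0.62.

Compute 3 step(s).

Equation: e^(-x) = x
Fixed-point form: x = e^(-x)
x₀ = 0.62

x_1 = g(0.620000) = 0.537944
x_2 = g(0.537944) = 0.583947
x_3 = g(0.583947) = 0.557693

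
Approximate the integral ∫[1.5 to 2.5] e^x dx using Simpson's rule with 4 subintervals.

f(x) = e^x
a = 1.5, b = 2.5, n = 4
h = (b - a)/n = 0.250000

Simpson's rule: (h/3)[f(x₀) + 4f(x₁) + 2f(x₂) + ... + f(xₙ)]

x_0 = 1.5000, f(x_0) = 4.481689, coefficient = 1
x_1 = 1.7500, f(x_1) = 5.754603, coefficient = 4
x_2 = 2.0000, f(x_2) = 7.389056, coefficient = 2
x_3 = 2.2500, f(x_3) = 9.487736, coefficient = 4
x_4 = 2.5000, f(x_4) = 12.182494, coefficient = 1

I ≈ (0.250000/3) × 92.411649 = 7.700971
Exact value: 7.700805
Error: 0.000166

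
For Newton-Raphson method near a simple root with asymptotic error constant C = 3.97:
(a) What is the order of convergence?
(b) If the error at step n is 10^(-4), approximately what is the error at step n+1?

(a) Newton-Raphson has quadratic (order 2) convergence near simple roots.
    This means |e_{n+1}| ≈ C|e_n|².

(b) With |e_n| = 10^(-4) and C = 3.97:
    |e_{n+1}| ≈ 3.97 × (10^(-4))² = 3.97 × 10^(-8)

(a) 2 (quadratic); (b) |e_{n+1}| ≈ 3.970e-08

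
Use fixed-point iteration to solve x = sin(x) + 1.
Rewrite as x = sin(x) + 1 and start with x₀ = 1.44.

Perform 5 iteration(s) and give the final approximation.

Equation: x = sin(x) + 1
Fixed-point form: x = sin(x) + 1
x₀ = 1.44

x_1 = g(1.440000) = 1.991458
x_2 = g(1.991458) = 1.912819
x_3 = g(1.912819) = 1.942078
x_4 = g(1.942078) = 1.931863
x_5 = g(1.931863) = 1.935521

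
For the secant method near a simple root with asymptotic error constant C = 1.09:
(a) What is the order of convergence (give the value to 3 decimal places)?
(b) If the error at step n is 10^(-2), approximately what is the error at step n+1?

(a) Secant method has superlinear convergence with order φ = (1+√5)/2 ≈ 1.618.
    This means |e_{n+1}| ≈ C|e_n|^1.618.

(b) With |e_n| = 10^(-2) and C = 1.09:
    |e_{n+1}| ≈ 1.09 × (10^(-2))^1.618 = 1.09 × 10^(-3.24)

(a) ≈ 1.618 (golden ratio); (b) |e_{n+1}| ≈ 6.329e-04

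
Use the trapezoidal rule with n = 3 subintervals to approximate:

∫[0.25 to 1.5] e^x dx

f(x) = e^x
a = 0.25, b = 1.5, n = 3
h = (b - a)/n = 0.416667

Trapezoidal rule: (h/2)[f(x₀) + 2f(x₁) + 2f(x₂) + ... + f(xₙ)]

x_0 = 0.2500, f(x_0) = 1.284025, coefficient = 1
x_1 = 0.6667, f(x_1) = 1.947734, coefficient = 2
x_2 = 1.0833, f(x_2) = 2.954512, coefficient = 2
x_3 = 1.5000, f(x_3) = 4.481689, coefficient = 1

I ≈ (0.416667/2) × 15.570206 = 3.243793
Exact value: 3.197664
Error: 0.046129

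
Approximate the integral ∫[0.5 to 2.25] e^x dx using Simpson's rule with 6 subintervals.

f(x) = e^x
a = 0.5, b = 2.25, n = 6
h = (b - a)/n = 0.291667

Simpson's rule: (h/3)[f(x₀) + 4f(x₁) + 2f(x₂) + ... + f(xₙ)]

x_0 = 0.5000, f(x_0) = 1.648721, coefficient = 1
x_1 = 0.7917, f(x_1) = 2.207072, coefficient = 4
x_2 = 1.0833, f(x_2) = 2.954512, coefficient = 2
x_3 = 1.3750, f(x_3) = 3.955077, coefficient = 4
x_4 = 1.6667, f(x_4) = 5.294490, coefficient = 2
x_5 = 1.9583, f(x_5) = 7.087505, coefficient = 4
x_6 = 2.2500, f(x_6) = 9.487736, coefficient = 1

I ≈ (0.291667/3) × 80.633073 = 7.839327
Exact value: 7.839015
Error: 0.000312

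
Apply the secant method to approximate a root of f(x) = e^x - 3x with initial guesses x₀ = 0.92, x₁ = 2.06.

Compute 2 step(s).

f(x) = e^x - 3x
x₀ = 0.92, x₁ = 2.06

Secant formula: x_{n+1} = x_n - f(x_n)(x_n - x_{n-1})/(f(x_n) - f(x_{n-1}))

Iteration 1:
  f(0.920000) = -0.250710
  f(2.060000) = 1.665970
  x_2 = 2.060000 - 1.665970×(2.060000 - 0.920000)/(1.665970 - (-0.250710))
       = 1.069117
Iteration 2:
  f(2.060000) = 1.665970
  f(1.069117) = -0.294545
  x_3 = 1.069117 - (-0.294545)×(1.069117 - 2.060000)/(-0.294545 - 1.665970)
       = 1.217985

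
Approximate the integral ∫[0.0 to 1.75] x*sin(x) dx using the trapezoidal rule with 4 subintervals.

f(x) = x*sin(x)
a = 0.0, b = 1.75, n = 4
h = (b - a)/n = 0.437500

Trapezoidal rule: (h/2)[f(x₀) + 2f(x₁) + 2f(x₂) + ... + f(xₙ)]

x_0 = 0.0000, f(x_0) = 0.000000, coefficient = 1
x_1 = 0.4375, f(x_1) = 0.185358, coefficient = 2
x_2 = 0.8750, f(x_2) = 0.671601, coefficient = 2
x_3 = 1.3125, f(x_3) = 1.268960, coefficient = 2
x_4 = 1.7500, f(x_4) = 1.721975, coefficient = 1

I ≈ (0.437500/2) × 5.973813 = 1.306772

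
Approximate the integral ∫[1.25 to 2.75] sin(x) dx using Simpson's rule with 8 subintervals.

f(x) = sin(x)
a = 1.25, b = 2.75, n = 8
h = (b - a)/n = 0.187500

Simpson's rule: (h/3)[f(x₀) + 4f(x₁) + 2f(x₂) + ... + f(xₙ)]

x_0 = 1.2500, f(x_0) = 0.948985, coefficient = 1
x_1 = 1.4375, f(x_1) = 0.991129, coefficient = 4
x_2 = 1.6250, f(x_2) = 0.998531, coefficient = 2
x_3 = 1.8125, f(x_3) = 0.970932, coefficient = 4
x_4 = 2.0000, f(x_4) = 0.909297, coefficient = 2
x_5 = 2.1875, f(x_5) = 0.815789, coefficient = 4
x_6 = 2.3750, f(x_6) = 0.693685, coefficient = 2
x_7 = 2.5625, f(x_7) = 0.547265, coefficient = 4
x_8 = 2.7500, f(x_8) = 0.381661, coefficient = 1

I ≈ (0.187500/3) × 19.834133 = 1.239633
Exact value: 1.239625
Error: 0.000009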